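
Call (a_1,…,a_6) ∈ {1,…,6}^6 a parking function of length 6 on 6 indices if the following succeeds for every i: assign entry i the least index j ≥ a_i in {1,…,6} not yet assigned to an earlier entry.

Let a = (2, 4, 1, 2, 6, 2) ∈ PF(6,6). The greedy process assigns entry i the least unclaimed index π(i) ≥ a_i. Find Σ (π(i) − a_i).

4

Σπ = 6·7/2 = 21 (π permutes [6]); Σa = 2+4+1+2+6+2 = 17; disp = 21−17 = 4.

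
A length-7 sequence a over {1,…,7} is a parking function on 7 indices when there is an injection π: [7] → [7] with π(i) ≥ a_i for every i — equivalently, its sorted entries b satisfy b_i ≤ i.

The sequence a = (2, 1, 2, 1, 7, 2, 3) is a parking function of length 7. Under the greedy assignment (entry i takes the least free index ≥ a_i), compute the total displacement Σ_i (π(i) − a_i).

Σπ = 7·8/2 = 28 (π permutes [7]); Σa = 2+1+2+1+7+2+3 = 18; disp = 28−18 = 10.

10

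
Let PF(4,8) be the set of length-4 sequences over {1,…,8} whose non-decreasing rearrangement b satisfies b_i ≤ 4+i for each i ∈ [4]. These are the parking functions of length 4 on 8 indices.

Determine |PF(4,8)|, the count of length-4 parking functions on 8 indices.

3645

|PF(4,8)| = (8+1−4)·(8+1)^{4−1} = 5 · 729 = 3645 (Pollak)
Example (2,2,5,2) → sorted (2,2,2,5): b_i ≤ 4+i ∀i, a PF.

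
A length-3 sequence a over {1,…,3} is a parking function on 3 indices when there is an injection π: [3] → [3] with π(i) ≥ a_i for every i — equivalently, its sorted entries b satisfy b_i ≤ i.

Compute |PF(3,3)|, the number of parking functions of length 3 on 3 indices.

16

|PF| = 1·4^2 = 1×16 = 16 (Konheim–Weiss)
E.g. (2,3,1) → sorted (1,2,3): b_i ≤ i ∀i, a PF.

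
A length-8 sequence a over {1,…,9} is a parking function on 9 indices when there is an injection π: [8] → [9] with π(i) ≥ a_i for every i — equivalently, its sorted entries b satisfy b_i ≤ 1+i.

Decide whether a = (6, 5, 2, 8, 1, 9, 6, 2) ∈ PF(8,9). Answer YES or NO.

Sorted: b = (1, 2, 2, 5, 6, 6, 8, 9).
  b_1=1 ≤ 2
  b_2=2 ≤ 3
  b_3=2 ≤ 4
  b_4=5 ≤ 5
  b_5=6 ≤ 6
  b_6=6 ≤ 7
  b_7=8 ≤ 8
  b_8=9 ≤ 9
All bounds hold ⇒ YES

YES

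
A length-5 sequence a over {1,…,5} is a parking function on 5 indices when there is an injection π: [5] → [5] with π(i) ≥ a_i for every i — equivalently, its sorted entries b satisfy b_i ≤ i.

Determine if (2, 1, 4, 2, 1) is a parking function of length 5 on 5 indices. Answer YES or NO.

YES

Rearranged: b = (1, 1, 2, 2, 4).
  b_1=1 ≤ 1
  b_2=1 ≤ 2
  b_3=2 ≤ 3
  b_4=2 ≤ 4
  b_5=4 ≤ 5
All bounds hold ⇒ YES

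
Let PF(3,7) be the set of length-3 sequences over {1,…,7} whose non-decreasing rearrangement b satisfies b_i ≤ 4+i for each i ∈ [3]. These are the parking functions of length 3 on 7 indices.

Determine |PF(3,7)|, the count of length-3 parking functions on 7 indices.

320

|PF| = (8−3)·8^(3−1) = 5 · 64 = 320 [KW]
Check (7,3,4) → sorted (3,4,7): b_i ≤ 4+i ∀i, a PF.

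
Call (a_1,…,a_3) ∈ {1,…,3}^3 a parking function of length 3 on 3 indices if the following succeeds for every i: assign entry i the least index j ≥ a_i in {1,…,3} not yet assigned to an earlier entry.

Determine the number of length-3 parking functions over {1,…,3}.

16

|PF(3,3)| = (3+1−3)·(3+1)^{3−1} = 1·16 = 16
E.g. (1,1,2) → sorted (1,1,2): b_i ≤ i ∀i, a PF.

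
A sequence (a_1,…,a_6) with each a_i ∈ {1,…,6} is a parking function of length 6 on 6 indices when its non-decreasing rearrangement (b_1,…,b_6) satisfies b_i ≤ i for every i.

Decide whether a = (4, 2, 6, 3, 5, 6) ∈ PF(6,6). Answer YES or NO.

NO

Rearranged: b = (2, 3, 4, 5, 6, 6).
  b_1=2 > 1
  fails at i=1 ⇒ NO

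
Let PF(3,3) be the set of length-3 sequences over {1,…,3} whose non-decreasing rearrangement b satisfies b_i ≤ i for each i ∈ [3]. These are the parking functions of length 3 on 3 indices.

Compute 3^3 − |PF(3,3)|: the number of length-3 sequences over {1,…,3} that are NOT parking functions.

11

Count = 1·4^2 = 1×16 = 16 (Konheim–Weiss)
One tuple (3,3,3) → sorted (3,3,3): b_1=3>1, not a PF.
So 27 − 16 = 11 fail.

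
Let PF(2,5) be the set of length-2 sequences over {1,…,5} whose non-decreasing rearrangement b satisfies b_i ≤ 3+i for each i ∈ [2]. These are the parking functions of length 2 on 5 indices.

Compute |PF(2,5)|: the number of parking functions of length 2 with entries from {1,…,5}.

|PF(2,5)| = (5+1−2)·(5+1)^{2−1} = 4 · 6 = 24 [KW]
Example (3,5) → sorted (3,5): b_i ≤ 3+i ∀i, a PF.

24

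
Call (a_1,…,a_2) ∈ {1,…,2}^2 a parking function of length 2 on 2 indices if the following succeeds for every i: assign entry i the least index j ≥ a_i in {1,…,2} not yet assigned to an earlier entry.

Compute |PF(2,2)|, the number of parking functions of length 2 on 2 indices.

3

|PF| = (2+1−2)·(2+1)^{2−1} = 1·3 = 3
Example (1,2) → sorted (1,2): b_i ≤ i ∀i, a PF.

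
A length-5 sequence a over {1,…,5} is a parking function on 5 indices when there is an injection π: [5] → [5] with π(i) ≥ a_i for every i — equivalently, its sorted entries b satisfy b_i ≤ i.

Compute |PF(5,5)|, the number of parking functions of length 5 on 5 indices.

1296

|PF| = (6−5)·6^(5−1) = 1 · 1296 = 1296 (Konheim–Weiss)
E.g. (2,2,1,1,5) → sorted (1,1,2,2,5): b_i ≤ i ∀i, a PF.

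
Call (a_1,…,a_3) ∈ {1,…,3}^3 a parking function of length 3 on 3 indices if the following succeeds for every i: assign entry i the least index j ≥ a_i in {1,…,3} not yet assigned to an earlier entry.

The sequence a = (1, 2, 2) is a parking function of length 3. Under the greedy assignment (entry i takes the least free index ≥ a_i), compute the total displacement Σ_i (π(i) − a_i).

1

Σπ = 6 ({1..3} each once); Σa = 1+2+2 = 5; disp = 6−5 = 1.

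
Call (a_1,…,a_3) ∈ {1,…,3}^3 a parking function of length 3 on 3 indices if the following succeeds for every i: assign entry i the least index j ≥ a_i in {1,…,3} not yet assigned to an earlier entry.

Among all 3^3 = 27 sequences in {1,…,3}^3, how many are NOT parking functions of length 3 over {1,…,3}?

Count = 1·4^2 = 1 · 16 = 16 (Pollak)
Check (2,3,3) → sorted (2,3,3): b_1=2>1, not a PF.
Total 27; non-PF = 27−16 = 11

11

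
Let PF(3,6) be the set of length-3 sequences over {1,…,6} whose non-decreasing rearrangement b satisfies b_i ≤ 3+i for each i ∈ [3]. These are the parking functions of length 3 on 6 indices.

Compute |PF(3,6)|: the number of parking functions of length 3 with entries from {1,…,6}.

|PF(3,6)| = (6+1−3)·(6+1)^{3−1} = 4×49 = 196 (Konheim–Weiss)
One tuple (6,4,4) → sorted (4,4,6): b_i ≤ 3+i ∀i, a PF.

196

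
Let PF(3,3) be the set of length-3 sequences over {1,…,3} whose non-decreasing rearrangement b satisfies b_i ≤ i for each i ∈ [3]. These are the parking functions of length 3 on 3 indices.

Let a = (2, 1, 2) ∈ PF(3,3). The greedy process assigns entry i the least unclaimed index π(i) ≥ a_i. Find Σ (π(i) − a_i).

1

Σπ = 3·4/2 = 6 (π permutes [3]); Σa = 2+1+2 = 5; disp = 6−5 = 1.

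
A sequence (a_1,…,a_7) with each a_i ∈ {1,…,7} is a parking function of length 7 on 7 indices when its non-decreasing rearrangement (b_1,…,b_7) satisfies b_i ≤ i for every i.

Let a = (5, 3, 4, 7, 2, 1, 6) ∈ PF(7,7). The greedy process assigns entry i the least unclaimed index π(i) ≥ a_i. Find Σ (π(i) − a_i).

0

Σπ = 28 ({1..7} each once); Σa = 5+3+4+7+2+1+6 = 28; disp = 28−28 = 0.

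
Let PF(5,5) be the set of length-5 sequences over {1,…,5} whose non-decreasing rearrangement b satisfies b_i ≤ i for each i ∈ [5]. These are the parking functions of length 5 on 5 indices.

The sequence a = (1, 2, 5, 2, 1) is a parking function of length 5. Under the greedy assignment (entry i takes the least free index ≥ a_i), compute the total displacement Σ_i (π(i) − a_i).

4

Σπ(i) = 1+…+5 = 15; Σa = 1+2+5+2+1 = 11; disp = 15−11 = 4.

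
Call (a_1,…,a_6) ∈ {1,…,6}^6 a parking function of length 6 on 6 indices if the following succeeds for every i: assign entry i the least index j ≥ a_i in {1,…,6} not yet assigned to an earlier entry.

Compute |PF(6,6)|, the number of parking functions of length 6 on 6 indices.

Count = (7−6)·7^(6−1) = 1·16807 = 16807 (Pollak)
One tuple (2,3,3,1,1,2) → sorted (1,1,2,2,3,3): b_i ≤ i ∀i, a PF.

16807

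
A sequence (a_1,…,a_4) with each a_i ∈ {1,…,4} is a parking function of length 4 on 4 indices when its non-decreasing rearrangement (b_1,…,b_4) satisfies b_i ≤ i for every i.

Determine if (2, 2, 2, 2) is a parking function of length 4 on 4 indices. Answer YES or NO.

NO

Sorted: b = (2, 2, 2, 2).
  b_1=2 > 1
  fails at i=1 ⇒ NO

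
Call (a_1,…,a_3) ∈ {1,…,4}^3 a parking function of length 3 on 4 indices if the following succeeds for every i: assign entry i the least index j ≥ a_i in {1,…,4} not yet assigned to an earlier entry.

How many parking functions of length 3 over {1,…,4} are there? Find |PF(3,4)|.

50

|PF| = (4+1−3)·(4+1)^{3−1} = 2 · 25 = 50
One tuple (2,1,2) → sorted (1,2,2): b_i ≤ 1+i ∀i, a PF.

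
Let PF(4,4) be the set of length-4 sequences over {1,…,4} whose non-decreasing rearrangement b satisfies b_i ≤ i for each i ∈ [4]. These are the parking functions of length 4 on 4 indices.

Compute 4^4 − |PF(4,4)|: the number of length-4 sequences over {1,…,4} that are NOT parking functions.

#PF = (4+1−4)·(4+1)^{4−1} = 1×125 = 125
Check (4,4,2,2) → sorted (2,2,4,4): b_1=2>1, not a PF.
So 256 − 125 = 131 fail.

131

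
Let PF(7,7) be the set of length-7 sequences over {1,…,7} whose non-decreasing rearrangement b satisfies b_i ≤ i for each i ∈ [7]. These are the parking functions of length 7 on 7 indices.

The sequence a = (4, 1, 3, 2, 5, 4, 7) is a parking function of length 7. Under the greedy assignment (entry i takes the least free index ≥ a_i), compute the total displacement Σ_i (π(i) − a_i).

2

Σπ = 28 ({1..7} each once); Σa = 4+1+3+2+5+4+7 = 26; disp = 28−26 = 2.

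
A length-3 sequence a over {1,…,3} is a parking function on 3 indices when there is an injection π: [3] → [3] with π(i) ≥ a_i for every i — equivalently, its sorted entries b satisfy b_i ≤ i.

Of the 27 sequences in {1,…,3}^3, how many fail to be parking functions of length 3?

Count = (3+1−3)·(3+1)^{3−1} = 1×16 = 16
Example (3,3,2) → sorted (2,3,3): b_1=2>1, not a PF.
3^3 − 16 = 27 − 16 = 11

11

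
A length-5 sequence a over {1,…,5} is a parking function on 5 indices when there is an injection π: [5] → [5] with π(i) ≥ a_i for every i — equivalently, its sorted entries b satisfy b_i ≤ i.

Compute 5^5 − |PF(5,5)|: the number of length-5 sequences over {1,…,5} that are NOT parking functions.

Count = (5+1−5)·(5+1)^{5−1} = 1×1296 = 1296 (Konheim–Weiss)
E.g. (4,4,1,5,4) → sorted (1,4,4,4,5): b_2=4>2, not a PF.
So 3125 − 1296 = 1829 fail.

1829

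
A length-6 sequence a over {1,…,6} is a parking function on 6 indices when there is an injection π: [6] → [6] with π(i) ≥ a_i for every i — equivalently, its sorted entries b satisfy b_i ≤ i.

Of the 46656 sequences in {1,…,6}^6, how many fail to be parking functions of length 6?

|PF(6,6)| = (6+1−6)·(6+1)^{6−1} = 1·16807 = 16807
Check (6,2,5,6,3,1) → sorted (1,2,3,5,6,6): b_4=5>4, not a PF.
Total 46656; non-PF = 46656−16807 = 29849

29849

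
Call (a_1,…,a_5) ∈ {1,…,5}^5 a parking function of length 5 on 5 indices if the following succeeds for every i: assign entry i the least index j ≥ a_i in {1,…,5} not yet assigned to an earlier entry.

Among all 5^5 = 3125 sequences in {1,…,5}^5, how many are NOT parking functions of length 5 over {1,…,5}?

1829

|PF| = 1·6^4 = 1 · 1296 = 1296 (Pollak)
E.g. (3,2,5,1,5) → sorted (1,2,3,5,5): b_4=5>4, not a PF.
5^5 − 1296 = 3125 − 1296 = 1829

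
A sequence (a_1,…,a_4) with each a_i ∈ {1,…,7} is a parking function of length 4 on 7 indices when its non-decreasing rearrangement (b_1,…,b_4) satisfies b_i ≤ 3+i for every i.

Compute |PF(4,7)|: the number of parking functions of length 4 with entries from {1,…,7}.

#PF = (7−4+1)·(7+1)^(4−1) = 4 · 512 = 2048
One tuple (6,5,3,5) → sorted (3,5,5,6): b_i ≤ 3+i ∀i, a PF.

2048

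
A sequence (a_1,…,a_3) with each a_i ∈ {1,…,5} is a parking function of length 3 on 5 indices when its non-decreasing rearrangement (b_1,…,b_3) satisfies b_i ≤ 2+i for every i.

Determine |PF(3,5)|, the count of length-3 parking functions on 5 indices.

Count = (5−3+1)·(5+1)^(3−1) = 3×36 = 108 [KW]
E.g. (3,4,4) → sorted (3,4,4): b_i ≤ 2+i ∀i, a PF.

108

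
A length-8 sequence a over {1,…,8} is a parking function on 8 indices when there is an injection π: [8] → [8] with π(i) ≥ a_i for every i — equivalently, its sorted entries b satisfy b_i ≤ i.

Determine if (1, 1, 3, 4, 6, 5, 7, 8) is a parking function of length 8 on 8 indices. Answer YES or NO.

YES

Order a: b = (1, 1, 3, 4, 5, 6, 7, 8).
  b_1=1 ≤ 1
  b_2=1 ≤ 2
  b_3=3 ≤ 3
  b_4=4 ≤ 4
  b_5=5 ≤ 5
  b_6=6 ≤ 6
  b_7=7 ≤ 7
  b_8=8 ≤ 8
All bounds hold ⇒ YES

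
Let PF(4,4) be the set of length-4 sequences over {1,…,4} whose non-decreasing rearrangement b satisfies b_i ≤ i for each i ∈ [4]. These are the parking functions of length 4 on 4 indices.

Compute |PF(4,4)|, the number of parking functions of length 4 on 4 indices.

125

Count = (5−4)·5^(4−1) = 1·125 = 125 [KW]
E.g. (1,1,2,3) → sorted (1,1,2,3): b_i ≤ i ∀i, a PF.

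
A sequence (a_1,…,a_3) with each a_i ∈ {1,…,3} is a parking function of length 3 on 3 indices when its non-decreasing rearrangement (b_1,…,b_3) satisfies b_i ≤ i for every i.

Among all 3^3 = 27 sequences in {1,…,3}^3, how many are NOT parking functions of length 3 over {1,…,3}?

#PF = (3+1−3)·(3+1)^{3−1} = 1·16 = 16 (Pollak)
E.g. (3,3,2) → sorted (2,3,3): b_1=2>1, not a PF.
3^3 − 16 = 27 − 16 = 11

11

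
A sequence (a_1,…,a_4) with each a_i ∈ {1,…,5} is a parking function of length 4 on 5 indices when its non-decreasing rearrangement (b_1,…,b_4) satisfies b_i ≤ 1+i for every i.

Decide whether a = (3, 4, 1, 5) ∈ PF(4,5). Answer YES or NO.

Rearranged: b = (1, 3, 4, 5).
  b_1=1 ≤ 2
  b_2=3 ≤ 3
  b_3=4 ≤ 4
  b_4=5 ≤ 5
All bounds hold ⇒ YES

YES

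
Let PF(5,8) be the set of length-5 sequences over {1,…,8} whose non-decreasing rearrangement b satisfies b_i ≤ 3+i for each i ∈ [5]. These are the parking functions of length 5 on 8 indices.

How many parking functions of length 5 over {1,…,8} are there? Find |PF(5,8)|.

26244

|PF(5,8)| = (8−5+1)·(8+1)^(5−1) = 4×6561 = 26244
Check (6,4,3,7,1) → sorted (1,3,4,6,7): b_i ≤ 3+i ∀i, a PF.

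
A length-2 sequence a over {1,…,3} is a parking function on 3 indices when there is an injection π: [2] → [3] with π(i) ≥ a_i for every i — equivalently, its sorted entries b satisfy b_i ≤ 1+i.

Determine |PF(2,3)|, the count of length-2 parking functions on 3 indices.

|PF(2,3)| = (3+1−2)·(3+1)^{2−1} = 2·4 = 8 [KW]
Check (1,1) → sorted (1,1): b_i ≤ 1+i ∀i, a PF.

8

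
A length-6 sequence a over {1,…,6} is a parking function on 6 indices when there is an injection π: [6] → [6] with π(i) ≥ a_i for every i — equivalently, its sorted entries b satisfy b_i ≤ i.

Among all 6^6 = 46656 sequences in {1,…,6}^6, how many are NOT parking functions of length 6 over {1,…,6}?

29849

Count = (6+1−6)·(6+1)^{6−1} = 1·16807 = 16807 [KW]
E.g. (6,6,6,2,4,6) → sorted (2,4,6,6,6,6): b_1=2>1, not a PF.
Total 46656; non-PF = 46656−16807 = 29849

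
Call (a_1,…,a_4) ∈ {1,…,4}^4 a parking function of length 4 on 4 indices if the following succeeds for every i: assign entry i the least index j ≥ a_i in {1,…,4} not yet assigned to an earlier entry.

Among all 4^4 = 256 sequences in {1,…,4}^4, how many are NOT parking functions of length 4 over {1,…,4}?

|PF(4,4)| = (4+1−4)·(4+1)^{4−1} = 1 · 125 = 125 (Pollak)
E.g. (4,4,4,1) → sorted (1,4,4,4): b_2=4>2, not a PF.
Total 256; non-PF = 256−125 = 131

131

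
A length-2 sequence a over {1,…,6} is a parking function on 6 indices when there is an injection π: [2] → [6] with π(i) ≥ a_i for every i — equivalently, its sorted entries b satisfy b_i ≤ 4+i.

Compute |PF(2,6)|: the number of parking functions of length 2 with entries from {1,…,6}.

Count = (7−2)·7^(2−1) = 5 · 7 = 35 [KW]
Check (3,2) → sorted (2,3): b_i ≤ 4+i ∀i, a PF.

35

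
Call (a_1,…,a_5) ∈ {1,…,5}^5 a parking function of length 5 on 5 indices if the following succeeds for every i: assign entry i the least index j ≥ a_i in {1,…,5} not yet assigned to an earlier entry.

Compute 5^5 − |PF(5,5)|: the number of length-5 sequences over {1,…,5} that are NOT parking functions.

|PF(5,5)| = (5−5+1)·(5+1)^(5−1) = 1·1296 = 1296
One tuple (5,5,5,4,1) → sorted (1,4,5,5,5): b_2=4>2, not a PF.
5^5 − 1296 = 3125 − 1296 = 1829

1829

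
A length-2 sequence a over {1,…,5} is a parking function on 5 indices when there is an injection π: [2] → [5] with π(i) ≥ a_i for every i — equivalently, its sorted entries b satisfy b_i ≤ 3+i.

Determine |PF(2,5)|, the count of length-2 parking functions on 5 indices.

24

|PF| = (6−2)·6^(2−1) = 4·6 = 24 (Pollak)
Check (1,4) → sorted (1,4): b_i ≤ 3+i ∀i, a PF.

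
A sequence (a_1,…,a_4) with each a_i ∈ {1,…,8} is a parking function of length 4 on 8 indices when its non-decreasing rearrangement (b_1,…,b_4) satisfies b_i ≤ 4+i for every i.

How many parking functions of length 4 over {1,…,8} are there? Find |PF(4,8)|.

|PF| = 5·9^3 = 5×729 = 3645 (Pollak)
Example (7,3,3,8) → sorted (3,3,7,8): b_i ≤ 4+i ∀i, a PF.

3645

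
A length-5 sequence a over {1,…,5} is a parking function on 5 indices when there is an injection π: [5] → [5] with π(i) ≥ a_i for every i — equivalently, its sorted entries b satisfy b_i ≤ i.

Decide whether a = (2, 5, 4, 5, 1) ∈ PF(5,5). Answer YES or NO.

NO

Rearranged: b = (1, 2, 4, 5, 5).
  b_1=1 ≤ 1
  b_2=2 ≤ 2
  b_3=4 > 3
  fails at i=3 ⇒ NO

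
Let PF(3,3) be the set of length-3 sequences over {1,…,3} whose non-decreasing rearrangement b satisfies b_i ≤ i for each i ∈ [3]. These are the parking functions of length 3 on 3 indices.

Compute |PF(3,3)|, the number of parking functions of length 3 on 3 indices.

16

|PF(3,3)| = (3−3+1)·(3+1)^(3−1) = 1·16 = 16
E.g. (2,1,2) → sorted (1,2,2): b_i ≤ i ∀i, a PF.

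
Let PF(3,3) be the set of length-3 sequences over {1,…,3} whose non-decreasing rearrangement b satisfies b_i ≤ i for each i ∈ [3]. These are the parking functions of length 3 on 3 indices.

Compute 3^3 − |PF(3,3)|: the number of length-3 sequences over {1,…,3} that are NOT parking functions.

11

Count = 1·4^2 = 1×16 = 16 (Pollak)
Example (3,2,2) → sorted (2,2,3): b_1=2>1, not a PF.
So 27 − 16 = 11 fail.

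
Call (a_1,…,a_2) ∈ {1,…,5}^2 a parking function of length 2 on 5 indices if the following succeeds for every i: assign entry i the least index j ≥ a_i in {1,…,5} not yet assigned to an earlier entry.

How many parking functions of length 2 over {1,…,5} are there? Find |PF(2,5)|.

24

|PF| = (5+1−2)·(5+1)^{2−1} = 4×6 = 24 (Pollak)
Check (2,3) → sorted (2,3): b_i ≤ 3+i ∀i, a PF.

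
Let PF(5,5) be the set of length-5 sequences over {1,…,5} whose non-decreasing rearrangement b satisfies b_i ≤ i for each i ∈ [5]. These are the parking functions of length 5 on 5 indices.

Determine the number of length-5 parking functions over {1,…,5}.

#PF = (5+1−5)·(5+1)^{5−1} = 1 · 1296 = 1296 (Konheim–Weiss)
E.g. (1,2,3,5,1) → sorted (1,1,2,3,5): b_i ≤ i ∀i, a PF.

1296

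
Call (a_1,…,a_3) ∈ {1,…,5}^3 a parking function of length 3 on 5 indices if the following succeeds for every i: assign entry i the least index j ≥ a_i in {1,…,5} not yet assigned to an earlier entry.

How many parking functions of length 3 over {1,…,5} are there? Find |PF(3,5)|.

108

Count = 3·6^2 = 3·36 = 108 (Pollak)
E.g. (2,5,2) → sorted (2,2,5): b_i ≤ 2+i ∀i, a PF.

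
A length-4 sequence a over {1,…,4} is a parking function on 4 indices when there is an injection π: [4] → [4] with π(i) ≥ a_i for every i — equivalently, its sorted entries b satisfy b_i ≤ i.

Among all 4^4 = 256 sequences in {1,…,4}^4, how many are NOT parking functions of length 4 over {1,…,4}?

|PF(4,4)| = (4+1−4)·(4+1)^{4−1} = 1 · 125 = 125 (Pollak)
E.g. (2,2,2,4) → sorted (2,2,2,4): b_1=2>1, not a PF.
Total 256; non-PF = 256−125 = 131

131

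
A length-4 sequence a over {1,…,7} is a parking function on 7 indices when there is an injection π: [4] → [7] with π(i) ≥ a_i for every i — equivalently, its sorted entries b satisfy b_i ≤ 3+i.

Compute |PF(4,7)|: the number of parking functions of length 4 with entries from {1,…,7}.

2048

|PF| = (7+1−4)·(7+1)^{4−1} = 4×512 = 2048
Check (4,5,7,5) → sorted (4,5,5,7): b_i ≤ 3+i ∀i, a PF.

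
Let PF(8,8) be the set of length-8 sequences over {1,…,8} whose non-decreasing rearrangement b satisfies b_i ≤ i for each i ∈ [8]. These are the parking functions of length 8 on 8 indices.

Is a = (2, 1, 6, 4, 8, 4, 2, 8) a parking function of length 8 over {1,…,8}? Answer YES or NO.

Sorted: b = (1, 2, 2, 4, 4, 6, 8, 8).
  b_1=1 ≤ 1
  b_2=2 ≤ 2
  b_3=2 ≤ 3
  b_4=4 ≤ 4
  b_5=4 ≤ 5
  b_6=6 ≤ 6
  b_7=8 > 7
  fails at i=7 ⇒ NO

NO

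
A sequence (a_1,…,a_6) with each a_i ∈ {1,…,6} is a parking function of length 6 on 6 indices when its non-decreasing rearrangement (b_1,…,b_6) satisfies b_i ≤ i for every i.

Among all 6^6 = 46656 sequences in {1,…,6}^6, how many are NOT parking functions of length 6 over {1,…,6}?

#PF = (6+1−6)·(6+1)^{6−1} = 1·16807 = 16807
Check (6,6,4,6,4,3) → sorted (3,4,4,6,6,6): b_1=3>1, not a PF.
So 46656 − 16807 = 29849 fail.

29849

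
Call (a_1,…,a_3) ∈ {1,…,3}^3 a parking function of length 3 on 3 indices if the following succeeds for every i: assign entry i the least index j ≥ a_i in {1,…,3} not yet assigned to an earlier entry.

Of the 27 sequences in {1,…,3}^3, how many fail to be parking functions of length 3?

11

|PF(3,3)| = (4−3)·4^(3−1) = 1×16 = 16 [KW]
Check (1,3,3) → sorted (1,3,3): b_2=3>2, not a PF.
3^3 − 16 = 27 − 16 = 11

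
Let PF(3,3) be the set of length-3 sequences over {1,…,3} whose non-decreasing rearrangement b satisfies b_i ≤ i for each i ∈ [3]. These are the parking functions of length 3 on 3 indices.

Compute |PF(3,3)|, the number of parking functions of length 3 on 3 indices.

#PF = (3+1−3)·(3+1)^{3−1} = 1×16 = 16
One tuple (2,2,1) → sorted (1,2,2): b_i ≤ i ∀i, a PF.

16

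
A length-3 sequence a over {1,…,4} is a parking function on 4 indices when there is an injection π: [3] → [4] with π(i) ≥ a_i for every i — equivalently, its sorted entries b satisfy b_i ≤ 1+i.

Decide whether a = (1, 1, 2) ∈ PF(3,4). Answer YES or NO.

YES

Rearranged: b = (1, 1, 2).
  b_1=1 ≤ 2
  b_2=1 ≤ 3
  b_3=2 ≤ 4
All bounds hold ⇒ YES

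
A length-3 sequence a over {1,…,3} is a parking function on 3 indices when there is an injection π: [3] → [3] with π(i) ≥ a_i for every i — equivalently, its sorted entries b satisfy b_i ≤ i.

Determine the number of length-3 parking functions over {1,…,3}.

Count = (4−3)·4^(3−1) = 1·16 = 16
Example (1,1,2) → sorted (1,1,2): b_i ≤ i ∀i, a PF.

16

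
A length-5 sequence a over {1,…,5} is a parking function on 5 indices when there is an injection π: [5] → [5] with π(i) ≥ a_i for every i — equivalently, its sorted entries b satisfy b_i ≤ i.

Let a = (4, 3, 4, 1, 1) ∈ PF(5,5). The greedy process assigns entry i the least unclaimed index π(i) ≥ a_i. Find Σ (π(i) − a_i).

Σπ(i) = 1+…+5 = 15; Σa = 4+3+4+1+1 = 13; disp = 15−13 = 2.

2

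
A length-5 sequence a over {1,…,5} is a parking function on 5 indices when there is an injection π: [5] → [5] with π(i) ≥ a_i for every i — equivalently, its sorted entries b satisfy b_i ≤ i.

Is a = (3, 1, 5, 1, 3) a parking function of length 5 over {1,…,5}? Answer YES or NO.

YES

Sorted: b = (1, 1, 3, 3, 5).
  b_1=1 ≤ 1
  b_2=1 ≤ 2
  b_3=3 ≤ 3
  b_4=3 ≤ 4
  b_5=5 ≤ 5
All bounds hold ⇒ YES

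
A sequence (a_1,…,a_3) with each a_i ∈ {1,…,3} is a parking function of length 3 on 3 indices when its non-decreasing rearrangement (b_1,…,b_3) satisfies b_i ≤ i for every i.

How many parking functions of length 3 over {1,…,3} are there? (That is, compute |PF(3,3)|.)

#PF = 1·4^2 = 1×16 = 16
E.g. (3,2,1) → sorted (1,2,3): b_i ≤ i ∀i, a PF.

16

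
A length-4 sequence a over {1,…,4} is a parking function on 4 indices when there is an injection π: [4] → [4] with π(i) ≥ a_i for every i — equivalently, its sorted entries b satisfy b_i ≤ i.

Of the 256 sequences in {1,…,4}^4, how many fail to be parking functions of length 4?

|PF| = (5−4)·5^(4−1) = 1·125 = 125
Check (2,4,4,4) → sorted (2,4,4,4): b_1=2>1, not a PF.
4^4 − 125 = 256 − 125 = 131

131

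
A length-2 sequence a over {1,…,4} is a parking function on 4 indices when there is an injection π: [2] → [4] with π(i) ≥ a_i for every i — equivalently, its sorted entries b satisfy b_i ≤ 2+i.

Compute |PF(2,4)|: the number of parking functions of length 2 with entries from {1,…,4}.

|PF(2,4)| = (5−2)·5^(2−1) = 3×5 = 15 [KW]
E.g. (1,1) → sorted (1,1): b_i ≤ 2+i ∀i, a PF.

15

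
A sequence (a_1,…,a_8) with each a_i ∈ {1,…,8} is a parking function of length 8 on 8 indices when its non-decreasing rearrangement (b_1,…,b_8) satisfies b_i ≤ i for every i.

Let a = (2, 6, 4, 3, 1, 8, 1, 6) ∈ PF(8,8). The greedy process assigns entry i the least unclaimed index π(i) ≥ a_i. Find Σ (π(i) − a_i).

5

Σπ = 36 ({1..8} each once); Σa = 2+6+4+3+1+8+1+6 = 31; disp = 36−31 = 5.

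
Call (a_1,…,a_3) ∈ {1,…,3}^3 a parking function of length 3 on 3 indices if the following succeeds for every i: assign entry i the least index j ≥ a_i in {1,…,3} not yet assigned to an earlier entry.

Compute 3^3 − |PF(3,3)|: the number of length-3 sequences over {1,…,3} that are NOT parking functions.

Count = (4−3)·4^(3−1) = 1×16 = 16
E.g. (3,3,2) → sorted (2,3,3): b_1=2>1, not a PF.
So 27 − 16 = 11 fail.

11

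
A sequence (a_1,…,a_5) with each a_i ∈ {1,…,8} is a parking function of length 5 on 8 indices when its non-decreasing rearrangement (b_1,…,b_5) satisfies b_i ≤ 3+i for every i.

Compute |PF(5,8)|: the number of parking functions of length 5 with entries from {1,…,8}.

26244

|PF| = (9−5)·9^(5−1) = 4·6561 = 26244 [KW]
Check (5,3,1,7,7) → sorted (1,3,5,7,7): b_i ≤ 3+i ∀i, a PF.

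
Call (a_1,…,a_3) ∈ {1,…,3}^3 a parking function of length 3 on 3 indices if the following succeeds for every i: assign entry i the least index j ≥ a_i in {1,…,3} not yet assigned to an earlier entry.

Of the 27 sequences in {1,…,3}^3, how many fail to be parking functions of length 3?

Count = (3−3+1)·(3+1)^(3−1) = 1·16 = 16 [KW]
One tuple (3,1,3) → sorted (1,3,3): b_2=3>2, not a PF.
Total 27; non-PF = 27−16 = 11

11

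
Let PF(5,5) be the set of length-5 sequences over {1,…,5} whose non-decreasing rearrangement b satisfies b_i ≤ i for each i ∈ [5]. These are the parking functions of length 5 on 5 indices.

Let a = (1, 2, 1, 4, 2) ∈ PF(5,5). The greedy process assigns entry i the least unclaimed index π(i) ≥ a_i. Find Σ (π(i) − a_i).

Σπ = 5·6/2 = 15 (π permutes [5]); Σa = 1+2+1+4+2 = 10; disp = 15−10 = 5.

5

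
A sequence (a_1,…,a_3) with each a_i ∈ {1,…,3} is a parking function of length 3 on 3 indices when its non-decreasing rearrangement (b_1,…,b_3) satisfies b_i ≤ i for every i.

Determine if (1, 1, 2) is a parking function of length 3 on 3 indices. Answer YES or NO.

Order a: b = (1, 1, 2).
  b_1=1 ≤ 1
  b_2=1 ≤ 2
  b_3=2 ≤ 3
All bounds hold ⇒ YES

YES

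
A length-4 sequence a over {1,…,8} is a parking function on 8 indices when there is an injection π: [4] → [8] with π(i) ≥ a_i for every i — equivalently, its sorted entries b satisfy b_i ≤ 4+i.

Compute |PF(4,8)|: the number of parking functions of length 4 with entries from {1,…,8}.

Count = (8+1−4)·(8+1)^{4−1} = 5·729 = 3645 (Pollak)
Example (5,3,2,6) → sorted (2,3,5,6): b_i ≤ 4+i ∀i, a PF.

3645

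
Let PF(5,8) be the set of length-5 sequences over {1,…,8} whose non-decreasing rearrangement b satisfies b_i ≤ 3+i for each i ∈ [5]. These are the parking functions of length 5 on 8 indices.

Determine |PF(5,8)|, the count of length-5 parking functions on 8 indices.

#PF = 4·9^4 = 4·6561 = 26244
Example (6,7,2,4,3) → sorted (2,3,4,6,7): b_i ≤ 3+i ∀i, a PF.

26244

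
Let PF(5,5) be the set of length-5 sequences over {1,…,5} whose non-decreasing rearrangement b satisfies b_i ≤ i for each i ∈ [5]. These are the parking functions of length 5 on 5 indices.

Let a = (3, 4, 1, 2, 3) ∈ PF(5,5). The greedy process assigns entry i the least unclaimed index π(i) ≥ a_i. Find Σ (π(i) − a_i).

2

Σπ = 5·6/2 = 15 (π permutes [5]); Σa = 3+4+1+2+3 = 13; disp = 15−13 = 2.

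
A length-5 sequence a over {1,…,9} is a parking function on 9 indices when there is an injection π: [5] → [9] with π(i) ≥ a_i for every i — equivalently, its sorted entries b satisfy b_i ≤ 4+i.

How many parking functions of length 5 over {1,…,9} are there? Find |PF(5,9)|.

Count = (9+1−5)·(9+1)^{5−1} = 5·10000 = 50000 (Konheim–Weiss)
Check (8,4,1,5,1) → sorted (1,1,4,5,8): b_i ≤ 4+i ∀i, a PF.

50000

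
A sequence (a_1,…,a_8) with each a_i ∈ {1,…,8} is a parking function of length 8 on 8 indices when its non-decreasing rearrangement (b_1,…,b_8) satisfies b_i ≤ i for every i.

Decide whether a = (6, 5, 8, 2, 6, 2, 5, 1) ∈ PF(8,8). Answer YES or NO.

Order a: b = (1, 2, 2, 5, 5, 6, 6, 8).
  b_1=1 ≤ 1
  b_2=2 ≤ 2
  b_3=2 ≤ 3
  b_4=5 > 4
  fails at i=4 ⇒ NO

NO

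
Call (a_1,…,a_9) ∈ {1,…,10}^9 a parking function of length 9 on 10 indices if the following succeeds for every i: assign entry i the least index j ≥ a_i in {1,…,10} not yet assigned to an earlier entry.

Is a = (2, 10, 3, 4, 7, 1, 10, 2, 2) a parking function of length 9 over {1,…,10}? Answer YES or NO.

NO

Sorted: b = (1, 2, 2, 2, 3, 4, 7, 10, 10).
  b_1=1 ≤ 2
  b_2=2 ≤ 3
  b_3=2 ≤ 4
  b_4=2 ≤ 5
  b_5=3 ≤ 6
  b_6=4 ≤ 7
  b_7=7 ≤ 8
  b_8=10 > 9
  fails at i=8 ⇒ NO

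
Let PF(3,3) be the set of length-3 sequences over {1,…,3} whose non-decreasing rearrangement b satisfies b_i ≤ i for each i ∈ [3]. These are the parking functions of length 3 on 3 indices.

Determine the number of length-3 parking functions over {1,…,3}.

16

|PF| = (3+1−3)·(3+1)^{3−1} = 1·16 = 16
Example (1,1,2) → sorted (1,1,2): b_i ≤ i ∀i, a PF.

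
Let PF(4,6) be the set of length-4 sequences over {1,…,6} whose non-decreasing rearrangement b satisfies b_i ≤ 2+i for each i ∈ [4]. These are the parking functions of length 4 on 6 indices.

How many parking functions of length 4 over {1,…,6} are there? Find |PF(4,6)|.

1029

#PF = (6−4+1)·(6+1)^(4−1) = 3 · 343 = 1029 (Konheim–Weiss)
Example (3,2,2,2) → sorted (2,2,2,3): b_i ≤ 2+i ∀i, a PF.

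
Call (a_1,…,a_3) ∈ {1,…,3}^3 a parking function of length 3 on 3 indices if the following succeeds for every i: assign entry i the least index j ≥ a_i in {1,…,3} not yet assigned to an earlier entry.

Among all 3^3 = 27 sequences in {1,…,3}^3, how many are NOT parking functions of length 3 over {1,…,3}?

11

|PF(3,3)| = (4−3)·4^(3−1) = 1·16 = 16 (Pollak)
Check (3,2,3) → sorted (2,3,3): b_1=2>1, not a PF.
Total 27; non-PF = 27−16 = 11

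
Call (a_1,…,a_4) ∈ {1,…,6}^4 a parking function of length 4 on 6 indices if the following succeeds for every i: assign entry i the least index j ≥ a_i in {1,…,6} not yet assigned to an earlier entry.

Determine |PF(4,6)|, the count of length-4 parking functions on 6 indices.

|PF(4,6)| = (6−4+1)·(6+1)^(4−1) = 3·343 = 1029 [KW]
Example (3,5,6,4) → sorted (3,4,5,6): b_i ≤ 2+i ∀i, a PF.

1029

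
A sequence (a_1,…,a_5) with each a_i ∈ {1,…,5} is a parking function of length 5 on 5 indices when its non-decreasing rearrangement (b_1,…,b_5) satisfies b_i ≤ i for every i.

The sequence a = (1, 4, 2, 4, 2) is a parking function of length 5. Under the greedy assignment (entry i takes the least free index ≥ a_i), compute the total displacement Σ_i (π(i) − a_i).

Σπ(i) = 1+…+5 = 15; Σa = 1+4+2+4+2 = 13; disp = 15−13 = 2.

2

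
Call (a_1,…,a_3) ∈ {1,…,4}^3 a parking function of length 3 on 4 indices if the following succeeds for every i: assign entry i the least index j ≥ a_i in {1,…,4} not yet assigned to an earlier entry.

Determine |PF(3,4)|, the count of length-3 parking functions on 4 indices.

50

|PF| = (4+1−3)·(4+1)^{3−1} = 2×25 = 50 [KW]
Check (3,2,4) → sorted (2,3,4): b_i ≤ 1+i ∀i, a PF.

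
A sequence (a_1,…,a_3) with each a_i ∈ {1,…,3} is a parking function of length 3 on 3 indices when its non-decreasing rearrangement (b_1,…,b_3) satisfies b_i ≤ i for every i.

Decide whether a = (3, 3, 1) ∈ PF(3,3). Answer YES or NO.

Order a: b = (1, 3, 3).
  b_1=1 ≤ 1
  b_2=3 > 2
  fails at i=2 ⇒ NO

NO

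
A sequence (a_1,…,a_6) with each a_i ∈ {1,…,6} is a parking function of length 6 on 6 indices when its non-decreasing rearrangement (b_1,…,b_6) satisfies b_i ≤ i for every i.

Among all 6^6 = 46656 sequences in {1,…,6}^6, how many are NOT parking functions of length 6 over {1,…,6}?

Count = (7−6)·7^(6−1) = 1 · 16807 = 16807 (Pollak)
E.g. (6,3,4,1,6,5) → sorted (1,3,4,5,6,6): b_2=3>2, not a PF.
Total 46656; non-PF = 46656−16807 = 29849

29849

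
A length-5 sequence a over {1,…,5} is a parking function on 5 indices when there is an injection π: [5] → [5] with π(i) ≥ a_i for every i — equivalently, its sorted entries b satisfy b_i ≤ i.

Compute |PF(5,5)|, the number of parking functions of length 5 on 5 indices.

1296

Count = (6−5)·6^(5−1) = 1 · 1296 = 1296 (Konheim–Weiss)
Check (3,1,1,3,1) → sorted (1,1,1,3,3): b_i ≤ i ∀i, a PF.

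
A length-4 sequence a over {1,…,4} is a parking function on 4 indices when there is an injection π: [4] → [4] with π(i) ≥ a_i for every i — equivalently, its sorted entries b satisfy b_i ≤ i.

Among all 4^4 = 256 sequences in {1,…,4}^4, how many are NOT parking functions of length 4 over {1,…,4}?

|PF| = 1·5^3 = 1×125 = 125
Example (3,2,4,4) → sorted (2,3,4,4): b_1=2>1, not a PF.
4^4 − 125 = 256 − 125 = 131

131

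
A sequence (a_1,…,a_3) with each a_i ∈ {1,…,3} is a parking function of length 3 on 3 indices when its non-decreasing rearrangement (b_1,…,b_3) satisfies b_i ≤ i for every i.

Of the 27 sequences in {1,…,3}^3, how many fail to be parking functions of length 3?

Count = (3+1−3)·(3+1)^{3−1} = 1×16 = 16 [KW]
One tuple (1,3,3) → sorted (1,3,3): b_2=3>2, not a PF.
So 27 − 16 = 11 fail.

11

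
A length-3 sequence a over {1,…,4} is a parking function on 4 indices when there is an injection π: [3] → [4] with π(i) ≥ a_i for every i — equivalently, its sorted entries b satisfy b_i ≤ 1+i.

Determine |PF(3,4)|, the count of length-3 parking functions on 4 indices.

50

|PF(3,4)| = (4−3+1)·(4+1)^(3−1) = 2×25 = 50
One tuple (3,1,2) → sorted (1,2,3): b_i ≤ 1+i ∀i, a PF.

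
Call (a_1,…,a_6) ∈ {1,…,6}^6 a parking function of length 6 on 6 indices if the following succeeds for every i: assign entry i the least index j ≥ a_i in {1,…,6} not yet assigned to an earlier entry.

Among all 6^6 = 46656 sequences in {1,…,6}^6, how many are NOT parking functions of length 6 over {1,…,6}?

|PF(6,6)| = (6−6+1)·(6+1)^(6−1) = 1·16807 = 16807 [KW]
Check (6,4,4,5,5,4) → sorted (4,4,4,5,5,6): b_1=4>1, not a PF.
So 46656 − 16807 = 29849 fail.

29849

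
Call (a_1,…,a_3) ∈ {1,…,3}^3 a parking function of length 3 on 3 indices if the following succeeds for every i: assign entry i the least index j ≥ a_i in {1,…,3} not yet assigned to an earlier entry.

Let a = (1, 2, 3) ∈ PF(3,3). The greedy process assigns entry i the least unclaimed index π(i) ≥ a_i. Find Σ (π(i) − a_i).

0

Σπ(i) = 1+…+3 = 6; Σa = 1+2+3 = 6; disp = 6−6 = 0.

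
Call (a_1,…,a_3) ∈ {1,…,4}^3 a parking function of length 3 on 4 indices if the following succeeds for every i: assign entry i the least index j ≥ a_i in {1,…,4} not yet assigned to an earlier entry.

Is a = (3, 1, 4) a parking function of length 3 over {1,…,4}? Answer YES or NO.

YES

Rearranged: b = (1, 3, 4).
  b_1=1 ≤ 2
  b_2=3 ≤ 3
  b_3=4 ≤ 4
All bounds hold ⇒ YES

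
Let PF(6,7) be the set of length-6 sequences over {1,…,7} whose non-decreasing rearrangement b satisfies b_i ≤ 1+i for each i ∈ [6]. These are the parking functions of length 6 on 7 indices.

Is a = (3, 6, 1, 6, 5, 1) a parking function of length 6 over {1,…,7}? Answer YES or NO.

YES

Order a: b = (1, 1, 3, 5, 6, 6).
  b_1=1 ≤ 2
  b_2=1 ≤ 3
  b_3=3 ≤ 4
  b_4=5 ≤ 5
  b_5=6 ≤ 6
  b_6=6 ≤ 7
All bounds hold ⇒ YES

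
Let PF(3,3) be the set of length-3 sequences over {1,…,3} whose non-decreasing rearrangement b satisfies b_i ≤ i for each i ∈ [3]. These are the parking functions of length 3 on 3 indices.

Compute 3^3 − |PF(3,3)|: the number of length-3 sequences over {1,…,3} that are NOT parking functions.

11

#PF = (3−3+1)·(3+1)^(3−1) = 1 · 16 = 16 [KW]
E.g. (2,2,3) → sorted (2,2,3): b_1=2>1, not a PF.
So 27 − 16 = 11 fail.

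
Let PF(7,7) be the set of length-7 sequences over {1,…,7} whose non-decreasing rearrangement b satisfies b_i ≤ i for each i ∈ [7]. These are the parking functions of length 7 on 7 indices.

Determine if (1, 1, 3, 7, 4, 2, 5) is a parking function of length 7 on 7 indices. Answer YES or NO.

YES

Order a: b = (1, 1, 2, 3, 4, 5, 7).
  b_1=1 ≤ 1
  b_2=1 ≤ 2
  b_3=2 ≤ 3
  b_4=3 ≤ 4
  b_5=4 ≤ 5
  b_6=5 ≤ 6
  b_7=7 ≤ 7
All bounds hold ⇒ YES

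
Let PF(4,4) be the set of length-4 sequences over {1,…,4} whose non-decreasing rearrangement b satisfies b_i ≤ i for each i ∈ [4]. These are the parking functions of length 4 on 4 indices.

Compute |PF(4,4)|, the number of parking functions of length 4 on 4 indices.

#PF = (4−4+1)·(4+1)^(4−1) = 1×125 = 125 (Konheim–Weiss)
One tuple (3,2,4,1) → sorted (1,2,3,4): b_i ≤ i ∀i, a PF.

125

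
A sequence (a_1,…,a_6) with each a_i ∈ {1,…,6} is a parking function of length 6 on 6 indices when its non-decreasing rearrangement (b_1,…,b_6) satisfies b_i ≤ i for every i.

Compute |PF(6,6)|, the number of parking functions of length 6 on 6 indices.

16807

Count = (7−6)·7^(6−1) = 1×16807 = 16807 [KW]
E.g. (5,2,1,3,4,2) → sorted (1,2,2,3,4,5): b_i ≤ i ∀i, a PF.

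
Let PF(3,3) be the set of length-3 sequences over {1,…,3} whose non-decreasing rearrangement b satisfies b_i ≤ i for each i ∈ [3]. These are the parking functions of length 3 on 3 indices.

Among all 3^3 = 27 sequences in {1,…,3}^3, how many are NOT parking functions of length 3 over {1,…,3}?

11

|PF| = (3+1−3)·(3+1)^{3−1} = 1·16 = 16 (Pollak)
Check (2,3,3) → sorted (2,3,3): b_1=2>1, not a PF.
Total 27; non-PF = 27−16 = 11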